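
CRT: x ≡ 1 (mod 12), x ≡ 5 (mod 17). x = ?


M = 12*17 = 204
M1 = M/12 = 17, M2 = M/17 = 12
M1^(-1) mod 12 = 5, M2^(-1) mod 17 = 10
x = 1*17*5 + 5*12*10 = 685
685 mod 204 = 73
Check: 73 mod 12 = 1 ✓, 73 mod 17 = 5 ✓

x ≡ 73 (mod 204)


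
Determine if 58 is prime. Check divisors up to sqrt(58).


58 / 2 = 29 (exact division)
58 is NOT prime.

No, 58 is not prime


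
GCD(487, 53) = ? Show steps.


487 = 9 * 53 + 10
53 = 5 * 10 + 3
10 = 3 * 3 + 1
3 = 3 * 1 + 0
GCD = 1


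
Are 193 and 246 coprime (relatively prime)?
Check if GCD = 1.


Euclidean algorithm:
246 = 1 * 193 + 53
193 = 3 * 53 + 34
53 = 1 * 34 + 19
34 = 1 * 19 + 15
19 = 1 * 15 + 4
15 = 3 * 4 + 3
4 = 1 * 3 + 1
3 = 3 * 1 + 0
GCD(193, 246) = 1

Yes, coprime (GCD = 1)


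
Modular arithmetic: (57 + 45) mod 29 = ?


57 + 45 = 102
102 mod 29 = 15


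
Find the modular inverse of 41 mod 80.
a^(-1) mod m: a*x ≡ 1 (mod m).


Use the extended Euclidean algorithm on (80, 41); each row r = 80*s + 41*t:
r=80, s=1, t=0
r=41, s=0, t=1
q=1: r=39, s=1, t=-1   [80*(1) + 41*(-1) = 39]
q=1: r=2, s=-1, t=2   [80*(-1) + 41*(2) = 2]
q=19: r=1, s=20, t=-39   [80*(20) + 41*(-39) = 1]
q=2: r=0, s=-41, t=80   [80*(-41) + 41*(80) = 0]
GCD = 1 with t = -39, so 41*(-39) ≡ 1 (mod 80)
Inverse = -39 mod 80 = 41
Check: 41 * 41 = 1681 ≡ 1 (mod 80)

41^(-1) ≡ 41 (mod 80)


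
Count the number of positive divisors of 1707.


1707 = 3^1 × 569^1
d(1707) = (1+1) × (1+1) = 4

4 divisors


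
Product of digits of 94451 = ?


9 × 4 × 4 × 5 × 1 = 720


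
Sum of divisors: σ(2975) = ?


Divisors of 2975: 1, 5, 7, 17, 25, 35, 85, 119, 175, 425, 595, 2975
Sum = 1 + 5 + 7 + 17 + 25 + 35 + 85 + 119 + 175 + 425 + 595 + 2975 = 4464

σ(2975) = 4464


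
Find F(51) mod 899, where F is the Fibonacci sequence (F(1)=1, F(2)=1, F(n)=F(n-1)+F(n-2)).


F(k) mod 899 for k=1..51:
1, 1, 2, 3, 5, 8, 13, 21, 34, 55, 89, 144, 233, 377, 610, 88, 698, 786, 585, 472, 158, 630, 788, 519, 408, 28, 436, 464, 1, 465, 466, 32, 498, 530, 129, 659, 788, 548, 437, 86, 523, 609, 233, 842, 176, 119, 295, 414, 709, 224, 34
F(51) mod 899 = 34


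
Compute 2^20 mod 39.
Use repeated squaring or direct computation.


2^1 mod 39 = 2
2^2 mod 39 = 4
2^3 mod 39 = 8
2^4 mod 39 = 16
2^5 mod 39 = 32
2^6 mod 39 = 25
2^7 mod 39 = 11
2^8 mod 39 = 22
2^9 mod 39 = 5
2^10 mod 39 = 10
2^11 mod 39 = 20
2^12 mod 39 = 1
2^13 mod 39 = 2
2^14 mod 39 = 4
2^15 mod 39 = 8
2^16 mod 39 = 16
2^17 mod 39 = 32
2^18 mod 39 = 25
2^19 mod 39 = 11
2^20 mod 39 = 22


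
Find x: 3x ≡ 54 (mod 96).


GCD(3, 96) = 3 divides 54
Divide: 1x ≡ 18 (mod 32)
x ≡ 18 (mod 32)


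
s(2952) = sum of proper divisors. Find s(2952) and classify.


Proper divisors: 1, 2, 3, 4, 6, 8, 9, 12, 18, 24, 36, 41, 72, 82, 123, 164, 246, 328, 369, 492, 738, 984, 1476
Sum = 1 + 2 + 3 + 4 + 6 + 8 + 9 + 12 + 18 + 24 + 36 + 41 + 72 + 82 + 123 + 164 + 246 + 328 + 369 + 492 + 738 + 984 + 1476 = 5238
5238 > 2952 → abundant

s(2952) = 5238 (abundant)


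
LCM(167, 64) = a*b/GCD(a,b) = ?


GCD(167, 64) = 1
LCM = 167*64/1 = 10688/1 = 10688

LCM = 10688


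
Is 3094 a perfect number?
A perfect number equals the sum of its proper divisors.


Proper divisors of 3094: 1, 2, 7, 13, 14, 17, 26, 34, 91, 119, 182, 221, 238, 442, 1547
Sum = 1 + 2 + 7 + 13 + 14 + 17 + 26 + 34 + 91 + 119 + 182 + 221 + 238 + 442 + 1547 = 2954

No, 3094 is not perfect (2954 ≠ 3094)


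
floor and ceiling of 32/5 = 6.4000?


32/5 = 6.4000
floor = 6
ceil = 7

floor = 6, ceil = 7


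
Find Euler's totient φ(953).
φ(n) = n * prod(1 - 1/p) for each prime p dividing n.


953 = 953
Prime factors: 953
φ(953) = 953 × (1-1/953)
= 953 × 952/953 = 952

φ(953) = 952


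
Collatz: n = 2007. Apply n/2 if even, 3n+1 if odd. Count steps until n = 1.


2007 → 6022 → 3011 → 9034 → 4517 → 13552 → 6776 → 3388 → 1694 → 847 → 2542 → 1271 → 3814 → 1907 → 5722 → 2861 → 8584 → 4292 → 2146 → 1073 → 3220 → 1610 → 805 → 2416 → 1208 → 604 → 302 → 151 → 454 → 227 → 682 → 341 → 1024 → 512 → 256 → 128 → 64 → 32 → 16 → 8 → 4 → 2 → 1
Total steps = 42

42 steps


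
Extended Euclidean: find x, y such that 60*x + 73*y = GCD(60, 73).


Tabular extended Euclidean (each row: r = 60*s + 73*t):
r=60, s=1, t=0
r=73, s=0, t=1
q=0: r=60, s=1, t=0   [60*(1) + 73*(0) = 60]
q=1: r=13, s=-1, t=1   [60*(-1) + 73*(1) = 13]
q=4: r=8, s=5, t=-4   [60*(5) + 73*(-4) = 8]
q=1: r=5, s=-6, t=5   [60*(-6) + 73*(5) = 5]
q=1: r=3, s=11, t=-9   [60*(11) + 73*(-9) = 3]
q=1: r=2, s=-17, t=14   [60*(-17) + 73*(14) = 2]
q=1: r=1, s=28, t=-23   [60*(28) + 73*(-23) = 1]
q=2: r=0, s=-73, t=60   [60*(-73) + 73*(60) = 0]
GCD = 1; from the row with r=1: x=28, y=-23
Check: 60*(28) + 73*(-23) = 1680 - 1679 = 1

GCD = 1, x = 28, y = -23


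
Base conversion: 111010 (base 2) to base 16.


111010 (base 2) = 58 (decimal)
58 (decimal) = 3A (base 16)


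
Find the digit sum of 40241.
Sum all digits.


4 + 0 + 2 + 4 + 1 = 11


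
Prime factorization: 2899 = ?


2899 / 13 = 223
223 / 223 = 1
2899 = 13 × 223


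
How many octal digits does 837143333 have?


837143333 in base 8 = 6171345445
Number of digits = 10

10 digits (base 8)


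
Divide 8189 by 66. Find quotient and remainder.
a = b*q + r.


8189 = 66 * 124 + 5
Check: 8184 + 5 = 8189

q = 124, r = 5


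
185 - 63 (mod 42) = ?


185 - 63 = 122
122 mod 42 = 38


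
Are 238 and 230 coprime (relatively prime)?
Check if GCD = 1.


Euclidean algorithm:
238 = 1 * 230 + 8
230 = 28 * 8 + 6
8 = 1 * 6 + 2
6 = 3 * 2 + 0
GCD(238, 230) = 2

No, not coprime (GCD = 2)


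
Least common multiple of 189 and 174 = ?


GCD(189, 174) = 3
LCM = 189*174/3 = 32886/3 = 10962

LCM = 10962


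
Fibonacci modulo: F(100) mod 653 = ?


F(k) mod 653 for k=1..100:
1, 1, 2, 3, 5, 8, 13, 21, 34, 55, 89, 144, 233, 377, 610, 334, 291, 625, 263, 235, 498, 80, 578, 5, 583, 588, 518, 453, 318, 118, 436, 554, 337, 238, 575, 160, 82, 242, 324, 566, 237, 150, 387, 537, 271, 155, 426, 581, 354, 282, 636, 265, 248, 513, 108, 621, 76, 44, 120, 164, 284, 448, 79, 527, 606, 480, 433, 260, 40, 300, 340, 640, 327, 314, 641, 302, 290, 592, 229, 168, 397, 565, 309, 221, 530, 98, 628, 73, 48, 121, 169, 290, 459, 96, 555, 651, 553, 551, 451, 349
F(100) mod 653 = 349


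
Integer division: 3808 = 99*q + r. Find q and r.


3808 = 99 * 38 + 46
Check: 3762 + 46 = 3808

q = 38, r = 46


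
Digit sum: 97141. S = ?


9 + 7 + 1 + 4 + 1 = 22


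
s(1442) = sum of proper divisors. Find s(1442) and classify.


Proper divisors: 1, 2, 7, 14, 103, 206, 721
Sum = 1 + 2 + 7 + 14 + 103 + 206 + 721 = 1054
1054 < 1442 → deficient

s(1442) = 1054 (deficient)


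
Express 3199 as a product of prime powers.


3199 / 7 = 457
457 / 457 = 1
3199 = 7 × 457


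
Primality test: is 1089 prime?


1089 / 3 = 363 (exact division)
1089 is NOT prime.

No, 1089 is not prime


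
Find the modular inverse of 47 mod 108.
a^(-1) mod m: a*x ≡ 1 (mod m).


Use the extended Euclidean algorithm on (108, 47); each row r = 108*s + 47*t:
r=108, s=1, t=0
r=47, s=0, t=1
q=2: r=14, s=1, t=-2   [108*(1) + 47*(-2) = 14]
q=3: r=5, s=-3, t=7   [108*(-3) + 47*(7) = 5]
q=2: r=4, s=7, t=-16   [108*(7) + 47*(-16) = 4]
q=1: r=1, s=-10, t=23   [108*(-10) + 47*(23) = 1]
q=4: r=0, s=47, t=-108   [108*(47) + 47*(-108) = 0]
GCD = 1 with t = 23, so 47*(23) ≡ 1 (mod 108)
Inverse = 23 mod 108 = 23
Check: 47 * 23 = 1081 ≡ 1 (mod 108)

47^(-1) ≡ 23 (mod 108)


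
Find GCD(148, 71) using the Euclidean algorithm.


148 = 2 * 71 + 6
71 = 11 * 6 + 5
6 = 1 * 5 + 1
5 = 5 * 1 + 0
GCD = 1


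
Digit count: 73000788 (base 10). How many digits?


73000788 has 8 digits in base 10
floor(log10(73000788)) + 1 = floor(7.8633) + 1 = 8

8 digits (base 10)


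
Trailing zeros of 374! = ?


floor(374/5) = 74
floor(374/25) = 14
floor(374/125) = 2
Total = 90

90 trailing zeros


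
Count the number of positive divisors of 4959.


4959 = 3^2 × 19^1 × 29^1
d(4959) = (2+1) × (1+1) × (1+1) = 12

12 divisors


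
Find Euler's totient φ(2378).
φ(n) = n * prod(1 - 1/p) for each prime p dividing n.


2378 = 2 × 29 × 41
Prime factors: 2, 29, 41
φ(2378) = 2378 × (1-1/2) × (1-1/29) × (1-1/41)
= 2378 × 1/2 × 28/29 × 40/41 = 1120

φ(2378) = 1120


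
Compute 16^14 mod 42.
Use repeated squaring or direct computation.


16^1 mod 42 = 16
16^2 mod 42 = 4
16^3 mod 42 = 22
16^4 mod 42 = 16
16^5 mod 42 = 4
16^6 mod 42 = 22
16^7 mod 42 = 16
16^8 mod 42 = 4
16^9 mod 42 = 22
16^10 mod 42 = 16
16^11 mod 42 = 4
16^12 mod 42 = 22
16^13 mod 42 = 16
16^14 mod 42 = 4


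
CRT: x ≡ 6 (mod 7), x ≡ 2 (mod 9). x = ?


M = 7*9 = 63
M1 = M/7 = 9, M2 = M/9 = 7
M1^(-1) mod 7 = 4, M2^(-1) mod 9 = 4
x = 6*9*4 + 2*7*4 = 272
272 mod 63 = 20
Check: 20 mod 7 = 6 ✓, 20 mod 9 = 2 ✓

x ≡ 20 (mod 63)


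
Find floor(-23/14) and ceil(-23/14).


-23/14 = -1.6429
floor = -2
ceil = -1

floor = -2, ceil = -1


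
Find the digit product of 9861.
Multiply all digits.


9 × 8 × 6 × 1 = 432


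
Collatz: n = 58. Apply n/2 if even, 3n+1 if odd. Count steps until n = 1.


58 → 29 → 88 → 44 → 22 → 11 → 34 → 17 → 52 → 26 → 13 → 40 → 20 → 10 → 5 → 16 → 8 → 4 → 2 → 1
Total steps = 19

19 steps


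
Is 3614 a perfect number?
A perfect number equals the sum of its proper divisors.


Proper divisors of 3614: 1, 2, 13, 26, 139, 278, 1807
Sum = 1 + 2 + 13 + 26 + 139 + 278 + 1807 = 2266

No, 3614 is not perfect (2266 ≠ 3614)


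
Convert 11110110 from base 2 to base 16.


11110110 (base 2) = 246 (decimal)
246 (decimal) = F6 (base 16)


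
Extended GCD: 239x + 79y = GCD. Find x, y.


Tabular extended Euclidean (each row: r = 239*s + 79*t):
r=239, s=1, t=0
r=79, s=0, t=1
q=3: r=2, s=1, t=-3   [239*(1) + 79*(-3) = 2]
q=39: r=1, s=-39, t=118   [239*(-39) + 79*(118) = 1]
q=2: r=0, s=79, t=-239   [239*(79) + 79*(-239) = 0]
GCD = 1; from the row with r=1: x=-39, y=118
Check: 239*(-39) + 79*(118) = -9321 + 9322 = 1

GCD = 1, x = -39, y = 118


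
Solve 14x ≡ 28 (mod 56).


GCD(14, 56) = 14 divides 28
Divide: 1x ≡ 2 (mod 4)
x ≡ 2 (mod 4)


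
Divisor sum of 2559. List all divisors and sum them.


Divisors of 2559: 1, 3, 853, 2559
Sum = 1 + 3 + 853 + 2559 = 3416

σ(2559) = 3416


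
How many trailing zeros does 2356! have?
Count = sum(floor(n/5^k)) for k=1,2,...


floor(2356/5) = 471
floor(2356/25) = 94
floor(2356/125) = 18
floor(2356/625) = 3
Total = 586

586 trailing zeros


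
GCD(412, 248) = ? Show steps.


412 = 1 * 248 + 164
248 = 1 * 164 + 84
164 = 1 * 84 + 80
84 = 1 * 80 + 4
80 = 20 * 4 + 0
GCD = 4


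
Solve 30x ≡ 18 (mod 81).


GCD(30, 81) = 3 divides 18
Divide: 10x ≡ 6 (mod 27)
x ≡ 6 (mod 27)


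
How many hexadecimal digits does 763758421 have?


763758421 in base 16 = 2D860755
Number of digits = 8

8 digits (base 16)


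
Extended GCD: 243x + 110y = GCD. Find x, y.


Tabular extended Euclidean (each row: r = 243*s + 110*t):
r=243, s=1, t=0
r=110, s=0, t=1
q=2: r=23, s=1, t=-2   [243*(1) + 110*(-2) = 23]
q=4: r=18, s=-4, t=9   [243*(-4) + 110*(9) = 18]
q=1: r=5, s=5, t=-11   [243*(5) + 110*(-11) = 5]
q=3: r=3, s=-19, t=42   [243*(-19) + 110*(42) = 3]
q=1: r=2, s=24, t=-53   [243*(24) + 110*(-53) = 2]
q=1: r=1, s=-43, t=95   [243*(-43) + 110*(95) = 1]
q=2: r=0, s=110, t=-243   [243*(110) + 110*(-243) = 0]
GCD = 1; from the row with r=1: x=-43, y=95
Check: 243*(-43) + 110*(95) = -10449 + 10450 = 1

GCD = 1, x = -43, y = 95


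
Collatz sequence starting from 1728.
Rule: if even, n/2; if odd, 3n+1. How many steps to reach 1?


1728 → 864 → 432 → 216 → 108 → 54 → 27 → 82 → 41 → 124 → 62 → 31 → 94 → 47 → 142 → 71 → 214 → 107 → 322 → 161 → 484 → 242 → 121 → 364 → 182 → 91 → 274 → 137 → 412 → 206 → 103 → 310 → 155 → 466 → 233 → 700 → 350 → 175 → 526 → 263 → 790 → 395 → 1186 → 593 → 1780 → 890 → 445 → 1336 → 668 → 334 → 167 → 502 → 251 → 754 → 377 → 1132 → 566 → 283 → 850 → 425 → 1276 → 638 → 319 → 958 → 479 → 1438 → 719 → 2158 → 1079 → 3238 → 1619 → 4858 → 2429 → 7288 → 3644 → 1822 → 911 → 2734 → 1367 → 4102 → 2051 → 6154 → 3077 → 9232 → 4616 → 2308 → 1154 → 577 → 1732 → 866 → 433 → 1300 → 650 → 325 → 976 → 488 → 244 → 122 → 61 → 184 → 92 → 46 → 23 → 70 → 35 → 106 → 53 → 160 → 80 → 40 → 20 → 10 → 5 → 16 → 8 → 4 → 2 → 1
Total steps = 117

117 steps


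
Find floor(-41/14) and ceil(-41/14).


-41/14 = -2.9286
floor = -3
ceil = -2

floor = -3, ceil = -2


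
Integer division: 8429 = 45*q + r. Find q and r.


8429 = 45 * 187 + 14
Check: 8415 + 14 = 8429

q = 187, r = 14


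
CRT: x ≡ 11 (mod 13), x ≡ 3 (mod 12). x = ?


M = 13*12 = 156
M1 = M/13 = 12, M2 = M/12 = 13
M1^(-1) mod 13 = 12, M2^(-1) mod 12 = 1
x = 11*12*12 + 3*13*1 = 1623
1623 mod 156 = 63
Check: 63 mod 13 = 11 ✓, 63 mod 12 = 3 ✓

x ≡ 63 (mod 156)


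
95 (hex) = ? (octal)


95 (base 16) = 149 (decimal)
149 (decimal) = 225 (base 8)


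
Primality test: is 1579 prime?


Check divisors up to sqrt(1579) = 39.7366
No divisors found.
1579 is prime.

Yes, 1579 is prime


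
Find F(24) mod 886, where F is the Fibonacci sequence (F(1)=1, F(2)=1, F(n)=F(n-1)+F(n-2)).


F(k) mod 886 for k=1..24:
1, 1, 2, 3, 5, 8, 13, 21, 34, 55, 89, 144, 233, 377, 610, 101, 711, 812, 637, 563, 314, 877, 305, 296
F(24) mod 886 = 296


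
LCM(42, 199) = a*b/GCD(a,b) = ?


GCD(42, 199) = 1
LCM = 42*199/1 = 8358/1 = 8358

LCM = 8358


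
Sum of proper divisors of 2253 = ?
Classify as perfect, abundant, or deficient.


Proper divisors: 1, 3, 751
Sum = 1 + 3 + 751 = 755
755 < 2253 → deficient

s(2253) = 755 (deficient)


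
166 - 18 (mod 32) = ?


166 - 18 = 148
148 mod 32 = 20


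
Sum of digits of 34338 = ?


3 + 4 + 3 + 3 + 8 = 21


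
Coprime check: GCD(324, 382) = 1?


Euclidean algorithm:
382 = 1 * 324 + 58
324 = 5 * 58 + 34
58 = 1 * 34 + 24
34 = 1 * 24 + 10
24 = 2 * 10 + 4
10 = 2 * 4 + 2
4 = 2 * 2 + 0
GCD(324, 382) = 2

No, not coprime (GCD = 2)


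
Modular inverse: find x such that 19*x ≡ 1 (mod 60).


Use the extended Euclidean algorithm on (60, 19); each row r = 60*s + 19*t:
r=60, s=1, t=0
r=19, s=0, t=1
q=3: r=3, s=1, t=-3   [60*(1) + 19*(-3) = 3]
q=6: r=1, s=-6, t=19   [60*(-6) + 19*(19) = 1]
q=3: r=0, s=19, t=-60   [60*(19) + 19*(-60) = 0]
GCD = 1 with t = 19, so 19*(19) ≡ 1 (mod 60)
Inverse = 19 mod 60 = 19
Check: 19 * 19 = 361 ≡ 1 (mod 60)

19^(-1) ≡ 19 (mod 60)


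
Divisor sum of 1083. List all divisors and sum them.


Divisors of 1083: 1, 3, 19, 57, 361, 1083
Sum = 1 + 3 + 19 + 57 + 361 + 1083 = 1524

σ(1083) = 1524


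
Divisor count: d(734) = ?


734 = 2^1 × 367^1
d(734) = (1+1) × (1+1) = 4

4 divisors


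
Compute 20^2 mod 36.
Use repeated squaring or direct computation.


20^1 mod 36 = 20
20^2 mod 36 = 4


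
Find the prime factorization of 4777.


4777 / 17 = 281
281 / 281 = 1
4777 = 17 × 281


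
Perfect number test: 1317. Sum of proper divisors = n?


Proper divisors of 1317: 1, 3, 439
Sum = 1 + 3 + 439 = 443

No, 1317 is not perfect (443 ≠ 1317)


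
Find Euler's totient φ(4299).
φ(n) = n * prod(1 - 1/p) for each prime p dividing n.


4299 = 3 × 1433
Prime factors: 3, 1433
φ(4299) = 4299 × (1-1/3) × (1-1/1433)
= 4299 × 2/3 × 1432/1433 = 2864

φ(4299) = 2864


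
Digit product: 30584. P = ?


3 × 0 × 5 × 8 × 4 = 0


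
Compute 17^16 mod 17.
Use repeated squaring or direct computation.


17^1 mod 17 = 0
17^2 mod 17 = 0
17^3 mod 17 = 0
17^4 mod 17 = 0
17^5 mod 17 = 0
17^6 mod 17 = 0
17^7 mod 17 = 0
17^8 mod 17 = 0
17^9 mod 17 = 0
17^10 mod 17 = 0
17^11 mod 17 = 0
17^12 mod 17 = 0
17^13 mod 17 = 0
17^14 mod 17 = 0
17^15 mod 17 = 0
17^16 mod 17 = 0


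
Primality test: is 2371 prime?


Check divisors up to sqrt(2371) = 48.6929
No divisors found.
2371 is prime.

Yes, 2371 is prime


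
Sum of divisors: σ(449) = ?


Divisors of 449: 1, 449
Sum = 1 + 449 = 450

σ(449) = 450


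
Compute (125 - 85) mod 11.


125 - 85 = 40
40 mod 11 = 7


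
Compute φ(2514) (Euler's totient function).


2514 = 2 × 3 × 419
Prime factors: 2, 3, 419
φ(2514) = 2514 × (1-1/2) × (1-1/3) × (1-1/419)
= 2514 × 1/2 × 2/3 × 418/419 = 836

φ(2514) = 836


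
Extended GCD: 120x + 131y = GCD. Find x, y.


Tabular extended Euclidean (each row: r = 120*s + 131*t):
r=120, s=1, t=0
r=131, s=0, t=1
q=0: r=120, s=1, t=0   [120*(1) + 131*(0) = 120]
q=1: r=11, s=-1, t=1   [120*(-1) + 131*(1) = 11]
q=10: r=10, s=11, t=-10   [120*(11) + 131*(-10) = 10]
q=1: r=1, s=-12, t=11   [120*(-12) + 131*(11) = 1]
q=10: r=0, s=131, t=-120   [120*(131) + 131*(-120) = 0]
GCD = 1; from the row with r=1: x=-12, y=11
Check: 120*(-12) + 131*(11) = -1440 + 1441 = 1

GCD = 1, x = -12, y = 11


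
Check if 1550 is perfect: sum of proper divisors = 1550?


Proper divisors of 1550: 1, 2, 5, 10, 25, 31, 50, 62, 155, 310, 775
Sum = 1 + 2 + 5 + 10 + 25 + 31 + 50 + 62 + 155 + 310 + 775 = 1426

No, 1550 is not perfect (1426 ≠ 1550)


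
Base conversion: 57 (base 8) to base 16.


57 (base 8) = 47 (decimal)
47 (decimal) = 2F (base 16)


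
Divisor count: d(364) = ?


364 = 2^2 × 7^1 × 13^1
d(364) = (2+1) × (1+1) × (1+1) = 12

12 divisors


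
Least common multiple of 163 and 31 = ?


GCD(163, 31) = 1
LCM = 163*31/1 = 5053/1 = 5053

LCM = 5053


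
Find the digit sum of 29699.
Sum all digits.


2 + 9 + 6 + 9 + 9 = 35


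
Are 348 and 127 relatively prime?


Euclidean algorithm:
348 = 2 * 127 + 94
127 = 1 * 94 + 33
94 = 2 * 33 + 28
33 = 1 * 28 + 5
28 = 5 * 5 + 3
5 = 1 * 3 + 2
3 = 1 * 2 + 1
2 = 2 * 1 + 0
GCD(348, 127) = 1

Yes, coprime (GCD = 1)


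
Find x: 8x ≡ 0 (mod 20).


GCD(8, 20) = 4 divides 0
Divide: 2x ≡ 0 (mod 5)
x ≡ 0 (mod 5)


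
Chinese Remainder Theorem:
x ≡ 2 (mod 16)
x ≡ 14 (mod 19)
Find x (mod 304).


M = 16*19 = 304
M1 = M/16 = 19, M2 = M/19 = 16
M1^(-1) mod 16 = 11, M2^(-1) mod 19 = 6
x = 2*19*11 + 14*16*6 = 1762
1762 mod 304 = 242
Check: 242 mod 16 = 2 ✓, 242 mod 19 = 14 ✓

x ≡ 242 (mod 304)


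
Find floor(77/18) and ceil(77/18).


77/18 = 4.2778
floor = 4
ceil = 5

floor = 4, ceil = 5


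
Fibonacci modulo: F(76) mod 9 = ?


F(k) mod 9 for k=1..76:
1, 1, 2, 3, 5, 8, 4, 3, 7, 1, 8, 0, 8, 8, 7, 6, 4, 1, 5, 6, 2, 8, 1, 0, 1, 1, 2, 3, 5, 8, 4, 3, 7, 1, 8, 0, 8, 8, 7, 6, 4, 1, 5, 6, 2, 8, 1, 0, 1, 1, 2, 3, 5, 8, 4, 3, 7, 1, 8, 0, 8, 8, 7, 6, 4, 1, 5, 6, 2, 8, 1, 0, 1, 1, 2, 3
F(76) mod 9 = 3


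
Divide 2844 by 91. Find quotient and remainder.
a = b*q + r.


2844 = 91 * 31 + 23
Check: 2821 + 23 = 2844

q = 31, r = 23


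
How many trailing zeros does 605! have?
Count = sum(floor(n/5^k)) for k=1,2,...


floor(605/5) = 121
floor(605/25) = 24
floor(605/125) = 4
Total = 149

149 trailing zeros


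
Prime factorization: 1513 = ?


1513 / 17 = 89
89 / 89 = 1
1513 = 17 × 89


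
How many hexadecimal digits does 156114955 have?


156114955 in base 16 = 94E200B
Number of digits = 7

7 digits (base 16)


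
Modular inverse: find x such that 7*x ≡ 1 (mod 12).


Use the extended Euclidean algorithm on (12, 7); each row r = 12*s + 7*t:
r=12, s=1, t=0
r=7, s=0, t=1
q=1: r=5, s=1, t=-1   [12*(1) + 7*(-1) = 5]
q=1: r=2, s=-1, t=2   [12*(-1) + 7*(2) = 2]
q=2: r=1, s=3, t=-5   [12*(3) + 7*(-5) = 1]
q=2: r=0, s=-7, t=12   [12*(-7) + 7*(12) = 0]
GCD = 1 with t = -5, so 7*(-5) ≡ 1 (mod 12)
Inverse = -5 mod 12 = 7
Check: 7 * 7 = 49 ≡ 1 (mod 12)

7^(-1) ≡ 7 (mod 12)


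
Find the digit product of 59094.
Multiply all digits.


5 × 9 × 0 × 9 × 4 = 0


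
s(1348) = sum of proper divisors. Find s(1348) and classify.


Proper divisors: 1, 2, 4, 337, 674
Sum = 1 + 2 + 4 + 337 + 674 = 1018
1018 < 1348 → deficient

s(1348) = 1018 (deficient)


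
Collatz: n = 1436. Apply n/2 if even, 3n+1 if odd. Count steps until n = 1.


1436 → 718 → 359 → 1078 → 539 → 1618 → 809 → 2428 → 1214 → 607 → 1822 → 911 → 2734 → 1367 → 4102 → 2051 → 6154 → 3077 → 9232 → 4616 → 2308 → 1154 → 577 → 1732 → 866 → 433 → 1300 → 650 → 325 → 976 → 488 → 244 → 122 → 61 → 184 → 92 → 46 → 23 → 70 → 35 → 106 → 53 → 160 → 80 → 40 → 20 → 10 → 5 → 16 → 8 → 4 → 2 → 1
Total steps = 52

52 steps


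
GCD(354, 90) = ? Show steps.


354 = 3 * 90 + 84
90 = 1 * 84 + 6
84 = 14 * 6 + 0
GCD = 6


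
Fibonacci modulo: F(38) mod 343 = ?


F(k) mod 343 for k=1..38:
1, 1, 2, 3, 5, 8, 13, 21, 34, 55, 89, 144, 233, 34, 267, 301, 225, 183, 65, 248, 313, 218, 188, 63, 251, 314, 222, 193, 72, 265, 337, 259, 253, 169, 79, 248, 327, 232
F(38) mod 343 = 232


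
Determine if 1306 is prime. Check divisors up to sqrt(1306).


1306 / 2 = 653 (exact division)
1306 is NOT prime.

No, 1306 is not prime


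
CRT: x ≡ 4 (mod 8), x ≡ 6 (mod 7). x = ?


M = 8*7 = 56
M1 = M/8 = 7, M2 = M/7 = 8
M1^(-1) mod 8 = 7, M2^(-1) mod 7 = 1
x = 4*7*7 + 6*8*1 = 244
244 mod 56 = 20
Check: 20 mod 8 = 4 ✓, 20 mod 7 = 6 ✓

x ≡ 20 (mod 56)


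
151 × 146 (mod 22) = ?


151 × 146 = 22046
22046 mod 22 = 2


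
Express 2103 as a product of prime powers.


2103 / 3 = 701
701 / 701 = 1
2103 = 3 × 701


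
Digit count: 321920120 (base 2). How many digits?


321920120 in base 2 = 10011001100000001110001111000
Number of digits = 29

29 digits (base 2)


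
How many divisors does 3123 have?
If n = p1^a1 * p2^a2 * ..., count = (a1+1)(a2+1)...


3123 = 3^2 × 347^1
d(3123) = (2+1) × (1+1) = 6

6 divisors


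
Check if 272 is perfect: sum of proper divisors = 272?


Proper divisors of 272: 1, 2, 4, 8, 16, 17, 34, 68, 136
Sum = 1 + 2 + 4 + 8 + 16 + 17 + 34 + 68 + 136 = 286

No, 272 is not perfect (286 ≠ 272)


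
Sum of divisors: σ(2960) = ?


Divisors of 2960: 1, 2, 4, 5, 8, 10, 16, 20, 37, 40, 74, 80, 148, 185, 296, 370, 592, 740, 1480, 2960
Sum = 1 + 2 + 4 + 5 + 8 + 10 + 16 + 20 + 37 + 40 + 74 + 80 + 148 + 185 + 296 + 370 + 592 + 740 + 1480 + 2960 = 7068

σ(2960) = 7068


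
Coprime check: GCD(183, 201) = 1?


Euclidean algorithm:
201 = 1 * 183 + 18
183 = 10 * 18 + 3
18 = 6 * 3 + 0
GCD(183, 201) = 3

No, not coprime (GCD = 3)


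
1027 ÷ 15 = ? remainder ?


1027 = 15 * 68 + 7
Check: 1020 + 7 = 1027

q = 68, r = 7


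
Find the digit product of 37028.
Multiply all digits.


3 × 7 × 0 × 2 × 8 = 0


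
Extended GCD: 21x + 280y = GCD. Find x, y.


Tabular extended Euclidean (each row: r = 21*s + 280*t):
r=21, s=1, t=0
r=280, s=0, t=1
q=0: r=21, s=1, t=0   [21*(1) + 280*(0) = 21]
q=13: r=7, s=-13, t=1   [21*(-13) + 280*(1) = 7]
q=3: r=0, s=40, t=-3   [21*(40) + 280*(-3) = 0]
GCD = 7; from the row with r=7: x=-13, y=1
Check: 21*(-13) + 280*(1) = -273 + 280 = 7

GCD = 7, x = -13, y = 1


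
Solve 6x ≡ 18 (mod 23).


GCD(6, 23) = 1, unique solution
a^(-1) mod 23 = 4
x = 4 * 18 mod 23 = 3

x ≡ 3 (mod 23)


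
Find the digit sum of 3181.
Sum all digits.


3 + 1 + 8 + 1 = 13


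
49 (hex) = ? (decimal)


49 (base 16) = 73 (decimal)
73 (decimal) = 73 (base 10)


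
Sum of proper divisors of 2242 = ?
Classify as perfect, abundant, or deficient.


Proper divisors: 1, 2, 19, 38, 59, 118, 1121
Sum = 1 + 2 + 19 + 38 + 59 + 118 + 1121 = 1358
1358 < 2242 → deficient

s(2242) = 1358 (deficient)


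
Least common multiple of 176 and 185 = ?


GCD(176, 185) = 1
LCM = 176*185/1 = 32560/1 = 32560

LCM = 32560


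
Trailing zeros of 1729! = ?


floor(1729/5) = 345
floor(1729/25) = 69
floor(1729/125) = 13
floor(1729/625) = 2
Total = 429

429 trailing zeros


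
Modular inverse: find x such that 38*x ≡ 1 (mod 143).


Use the extended Euclidean algorithm on (143, 38); each row r = 143*s + 38*t:
r=143, s=1, t=0
r=38, s=0, t=1
q=3: r=29, s=1, t=-3   [143*(1) + 38*(-3) = 29]
q=1: r=9, s=-1, t=4   [143*(-1) + 38*(4) = 9]
q=3: r=2, s=4, t=-15   [143*(4) + 38*(-15) = 2]
q=4: r=1, s=-17, t=64   [143*(-17) + 38*(64) = 1]
q=2: r=0, s=38, t=-143   [143*(38) + 38*(-143) = 0]
GCD = 1 with t = 64, so 38*(64) ≡ 1 (mod 143)
Inverse = 64 mod 143 = 64
Check: 38 * 64 = 2432 ≡ 1 (mod 143)

38^(-1) ≡ 64 (mod 143)


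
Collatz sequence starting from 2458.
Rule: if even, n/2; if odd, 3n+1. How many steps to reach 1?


2458 → 1229 → 3688 → 1844 → 922 → 461 → 1384 → 692 → 346 → 173 → 520 → 260 → 130 → 65 → 196 → 98 → 49 → 148 → 74 → 37 → 112 → 56 → 28 → 14 → 7 → 22 → 11 → 34 → 17 → 52 → 26 → 13 → 40 → 20 → 10 → 5 → 16 → 8 → 4 → 2 → 1
Total steps = 40

40 steps


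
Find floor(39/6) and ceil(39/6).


39/6 = 6.5000
floor = 6
ceil = 7

floor = 6, ceil = 7


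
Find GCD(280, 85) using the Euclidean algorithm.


280 = 3 * 85 + 25
85 = 3 * 25 + 10
25 = 2 * 10 + 5
10 = 2 * 5 + 0
GCD = 5


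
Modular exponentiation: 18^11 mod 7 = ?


18^1 mod 7 = 4
18^2 mod 7 = 2
18^3 mod 7 = 1
18^4 mod 7 = 4
18^5 mod 7 = 2
18^6 mod 7 = 1
18^7 mod 7 = 4
18^8 mod 7 = 2
18^9 mod 7 = 1
18^10 mod 7 = 4
18^11 mod 7 = 2


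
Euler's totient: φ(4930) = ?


4930 = 2 × 5 × 17 × 29
Prime factors: 2, 5, 17, 29
φ(4930) = 4930 × (1-1/2) × (1-1/5) × (1-1/17) × (1-1/29)
= 4930 × 1/2 × 4/5 × 16/17 × 28/29 = 1792

φ(4930) = 1792


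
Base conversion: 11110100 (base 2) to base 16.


11110100 (base 2) = 244 (decimal)
244 (decimal) = F4 (base 16)


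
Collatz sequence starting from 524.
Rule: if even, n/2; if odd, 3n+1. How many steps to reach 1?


524 → 262 → 131 → 394 → 197 → 592 → 296 → 148 → 74 → 37 → 112 → 56 → 28 → 14 → 7 → 22 → 11 → 34 → 17 → 52 → 26 → 13 → 40 → 20 → 10 → 5 → 16 → 8 → 4 → 2 → 1
Total steps = 30

30 steps


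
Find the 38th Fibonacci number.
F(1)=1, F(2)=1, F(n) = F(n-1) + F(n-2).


Sequence: 1, 1, 2, 3, 5, 8, 13, 21, 34, 55, 89, 144, 233, 377, 610, 987, 1597, 2584, 4181, 6765, 10946, 17711, 28657, 46368, 75025, 121393, 196418, 317811, 514229, 832040, 1346269, 2178309, 3524578, 5702887, 9227465, 14930352, 24157817, 39088169
F(38) = 39088169


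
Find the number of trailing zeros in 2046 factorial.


floor(2046/5) = 409
floor(2046/25) = 81
floor(2046/125) = 16
floor(2046/625) = 3
Total = 509

509 trailing zeros


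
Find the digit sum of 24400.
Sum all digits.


2 + 4 + 4 + 0 + 0 = 10


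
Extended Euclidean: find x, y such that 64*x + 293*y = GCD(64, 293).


Tabular extended Euclidean (each row: r = 64*s + 293*t):
r=64, s=1, t=0
r=293, s=0, t=1
q=0: r=64, s=1, t=0   [64*(1) + 293*(0) = 64]
q=4: r=37, s=-4, t=1   [64*(-4) + 293*(1) = 37]
q=1: r=27, s=5, t=-1   [64*(5) + 293*(-1) = 27]
q=1: r=10, s=-9, t=2   [64*(-9) + 293*(2) = 10]
q=2: r=7, s=23, t=-5   [64*(23) + 293*(-5) = 7]
q=1: r=3, s=-32, t=7   [64*(-32) + 293*(7) = 3]
q=2: r=1, s=87, t=-19   [64*(87) + 293*(-19) = 1]
q=3: r=0, s=-293, t=64   [64*(-293) + 293*(64) = 0]
GCD = 1; from the row with r=1: x=87, y=-19
Check: 64*(87) + 293*(-19) = 5568 - 5567 = 1

GCD = 1, x = 87, y = -19


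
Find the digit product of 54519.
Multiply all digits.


5 × 4 × 5 × 1 × 9 = 900


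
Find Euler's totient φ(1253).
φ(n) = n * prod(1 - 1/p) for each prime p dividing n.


1253 = 7 × 179
Prime factors: 7, 179
φ(1253) = 1253 × (1-1/7) × (1-1/179)
= 1253 × 6/7 × 178/179 = 1068

φ(1253) = 1068


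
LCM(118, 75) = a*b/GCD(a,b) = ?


GCD(118, 75) = 1
LCM = 118*75/1 = 8850/1 = 8850

LCM = 8850


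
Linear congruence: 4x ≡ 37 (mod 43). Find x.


GCD(4, 43) = 1, unique solution
a^(-1) mod 43 = 11
x = 11 * 37 mod 43 = 20

x ≡ 20 (mod 43)


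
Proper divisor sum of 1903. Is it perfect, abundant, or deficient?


Proper divisors: 1, 11, 173
Sum = 1 + 11 + 173 = 185
185 < 1903 → deficient

s(1903) = 185 (deficient)


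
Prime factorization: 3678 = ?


3678 / 2 = 1839
1839 / 3 = 613
613 / 613 = 1
3678 = 2 × 3 × 613


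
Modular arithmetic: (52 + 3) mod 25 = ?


52 + 3 = 55
55 mod 25 = 5


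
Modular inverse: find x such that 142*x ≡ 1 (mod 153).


Use the extended Euclidean algorithm on (153, 142); each row r = 153*s + 142*t:
r=153, s=1, t=0
r=142, s=0, t=1
q=1: r=11, s=1, t=-1   [153*(1) + 142*(-1) = 11]
q=12: r=10, s=-12, t=13   [153*(-12) + 142*(13) = 10]
q=1: r=1, s=13, t=-14   [153*(13) + 142*(-14) = 1]
q=10: r=0, s=-142, t=153   [153*(-142) + 142*(153) = 0]
GCD = 1 with t = -14, so 142*(-14) ≡ 1 (mod 153)
Inverse = -14 mod 153 = 139
Check: 142 * 139 = 19738 ≡ 1 (mod 153)

142^(-1) ≡ 139 (mod 153)


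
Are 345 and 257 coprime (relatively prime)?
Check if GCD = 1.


Euclidean algorithm:
345 = 1 * 257 + 88
257 = 2 * 88 + 81
88 = 1 * 81 + 7
81 = 11 * 7 + 4
7 = 1 * 4 + 3
4 = 1 * 3 + 1
3 = 3 * 1 + 0
GCD(345, 257) = 1

Yes, coprime (GCD = 1)


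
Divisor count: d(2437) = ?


2437 = 2437^1
d(2437) = (1+1) = 2

2 divisors


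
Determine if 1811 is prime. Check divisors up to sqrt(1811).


Check divisors up to sqrt(1811) = 42.5558
No divisors found.
1811 is prime.

Yes, 1811 is prime


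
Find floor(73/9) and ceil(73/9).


73/9 = 8.1111
floor = 8
ceil = 9

floor = 8, ceil = 9


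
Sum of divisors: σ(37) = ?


Divisors of 37: 1, 37
Sum = 1 + 37 = 38

σ(37) = 38


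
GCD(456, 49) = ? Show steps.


456 = 9 * 49 + 15
49 = 3 * 15 + 4
15 = 3 * 4 + 3
4 = 1 * 3 + 1
3 = 3 * 1 + 0
GCD = 1


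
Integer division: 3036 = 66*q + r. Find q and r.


3036 = 66 * 46 + 0
Check: 3036 + 0 = 3036

q = 46, r = 0


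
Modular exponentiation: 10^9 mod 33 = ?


10^1 mod 33 = 10
10^2 mod 33 = 1
10^3 mod 33 = 10
10^4 mod 33 = 1
10^5 mod 33 = 10
10^6 mod 33 = 1
10^7 mod 33 = 10
10^8 mod 33 = 1
10^9 mod 33 = 10


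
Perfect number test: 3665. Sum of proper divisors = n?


Proper divisors of 3665: 1, 5, 733
Sum = 1 + 5 + 733 = 739

No, 3665 is not perfect (739 ≠ 3665)


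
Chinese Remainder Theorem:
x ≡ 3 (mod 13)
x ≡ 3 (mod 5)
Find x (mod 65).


M = 13*5 = 65
M1 = M/13 = 5, M2 = M/5 = 13
M1^(-1) mod 13 = 8, M2^(-1) mod 5 = 2
x = 3*5*8 + 3*13*2 = 198
198 mod 65 = 3
Check: 3 mod 13 = 3 ✓, 3 mod 5 = 3 ✓

x ≡ 3 (mod 65)


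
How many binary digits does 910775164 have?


910775164 in base 2 = 110110010010010101001101111100
Number of digits = 30

30 digits (base 2)


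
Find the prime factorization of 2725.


2725 / 5 = 545
545 / 5 = 109
109 / 109 = 1
2725 = 5^2 × 109


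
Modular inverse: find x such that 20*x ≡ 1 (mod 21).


Use the extended Euclidean algorithm on (21, 20); each row r = 21*s + 20*t:
r=21, s=1, t=0
r=20, s=0, t=1
q=1: r=1, s=1, t=-1   [21*(1) + 20*(-1) = 1]
q=20: r=0, s=-20, t=21   [21*(-20) + 20*(21) = 0]
GCD = 1 with t = -1, so 20*(-1) ≡ 1 (mod 21)
Inverse = -1 mod 21 = 20
Check: 20 * 20 = 400 ≡ 1 (mod 21)

20^(-1) ≡ 20 (mod 21)


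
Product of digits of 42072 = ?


4 × 2 × 0 × 7 × 2 = 0


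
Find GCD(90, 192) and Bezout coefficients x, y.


Tabular extended Euclidean (each row: r = 90*s + 192*t):
r=90, s=1, t=0
r=192, s=0, t=1
q=0: r=90, s=1, t=0   [90*(1) + 192*(0) = 90]
q=2: r=12, s=-2, t=1   [90*(-2) + 192*(1) = 12]
q=7: r=6, s=15, t=-7   [90*(15) + 192*(-7) = 6]
q=2: r=0, s=-32, t=15   [90*(-32) + 192*(15) = 0]
GCD = 6; from the row with r=6: x=15, y=-7
Check: 90*(15) + 192*(-7) = 1350 - 1344 = 6

GCD = 6, x = 15, y = -7


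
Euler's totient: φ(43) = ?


43 = 43
Prime factors: 43
φ(43) = 43 × (1-1/43)
= 43 × 42/43 = 42

φ(43) = 42


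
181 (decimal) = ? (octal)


181 (base 10) = 181 (decimal)
181 (decimal) = 265 (base 8)


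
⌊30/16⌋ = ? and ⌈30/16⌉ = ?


30/16 = 1.8750
floor = 1
ceil = 2

floor = 1, ceil = 2


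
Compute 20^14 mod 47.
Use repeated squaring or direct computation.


20^1 mod 47 = 20
20^2 mod 47 = 24
20^3 mod 47 = 10
20^4 mod 47 = 12
20^5 mod 47 = 5
20^6 mod 47 = 6
20^7 mod 47 = 26
20^8 mod 47 = 3
20^9 mod 47 = 13
20^10 mod 47 = 25
20^11 mod 47 = 30
20^12 mod 47 = 36
20^13 mod 47 = 15
20^14 mod 47 = 18


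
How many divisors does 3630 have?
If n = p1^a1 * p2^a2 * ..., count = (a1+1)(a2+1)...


3630 = 2^1 × 3^1 × 5^1 × 11^2
d(3630) = (1+1) × (1+1) × (1+1) × (2+1) = 24

24 divisors


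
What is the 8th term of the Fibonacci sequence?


Sequence: 1, 1, 2, 3, 5, 8, 13, 21
F(8) = 21


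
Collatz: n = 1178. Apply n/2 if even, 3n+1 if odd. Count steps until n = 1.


1178 → 589 → 1768 → 884 → 442 → 221 → 664 → 332 → 166 → 83 → 250 → 125 → 376 → 188 → 94 → 47 → 142 → 71 → 214 → 107 → 322 → 161 → 484 → 242 → 121 → 364 → 182 → 91 → 274 → 137 → 412 → 206 → 103 → 310 → 155 → 466 → 233 → 700 → 350 → 175 → 526 → 263 → 790 → 395 → 1186 → 593 → 1780 → 890 → 445 → 1336 → 668 → 334 → 167 → 502 → 251 → 754 → 377 → 1132 → 566 → 283 → 850 → 425 → 1276 → 638 → 319 → 958 → 479 → 1438 → 719 → 2158 → 1079 → 3238 → 1619 → 4858 → 2429 → 7288 → 3644 → 1822 → 911 → 2734 → 1367 → 4102 → 2051 → 6154 → 3077 → 9232 → 4616 → 2308 → 1154 → 577 → 1732 → 866 → 433 → 1300 → 650 → 325 → 976 → 488 → 244 → 122 → 61 → 184 → 92 → 46 → 23 → 70 → 35 → 106 → 53 → 160 → 80 → 40 → 20 → 10 → 5 → 16 → 8 → 4 → 2 → 1
Total steps = 119

119 steps


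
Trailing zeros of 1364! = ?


floor(1364/5) = 272
floor(1364/25) = 54
floor(1364/125) = 10
floor(1364/625) = 2
Total = 338

338 trailing zeros


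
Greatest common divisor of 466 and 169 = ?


466 = 2 * 169 + 128
169 = 1 * 128 + 41
128 = 3 * 41 + 5
41 = 8 * 5 + 1
5 = 5 * 1 + 0
GCD = 1


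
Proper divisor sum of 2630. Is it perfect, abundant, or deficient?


Proper divisors: 1, 2, 5, 10, 263, 526, 1315
Sum = 1 + 2 + 5 + 10 + 263 + 526 + 1315 = 2122
2122 < 2630 → deficient

s(2630) = 2122 (deficient)


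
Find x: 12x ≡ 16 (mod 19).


GCD(12, 19) = 1, unique solution
a^(-1) mod 19 = 8
x = 8 * 16 mod 19 = 14

x ≡ 14 (mod 19)


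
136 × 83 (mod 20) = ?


136 × 83 = 11288
11288 mod 20 = 8


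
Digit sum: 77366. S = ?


7 + 7 + 3 + 6 + 6 = 29


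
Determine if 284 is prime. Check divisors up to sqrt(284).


284 / 2 = 142 (exact division)
284 is NOT prime.

No, 284 is not prime


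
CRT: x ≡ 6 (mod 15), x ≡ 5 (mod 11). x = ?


M = 15*11 = 165
M1 = M/15 = 11, M2 = M/11 = 15
M1^(-1) mod 15 = 11, M2^(-1) mod 11 = 3
x = 6*11*11 + 5*15*3 = 951
951 mod 165 = 126
Check: 126 mod 15 = 6 ✓, 126 mod 11 = 5 ✓

x ≡ 126 (mod 165)


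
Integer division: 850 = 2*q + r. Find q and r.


850 = 2 * 425 + 0
Check: 850 + 0 = 850

q = 425, r = 0


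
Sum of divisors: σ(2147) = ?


Divisors of 2147: 1, 19, 113, 2147
Sum = 1 + 19 + 113 + 2147 = 2280

σ(2147) = 2280


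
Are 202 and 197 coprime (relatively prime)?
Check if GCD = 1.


Euclidean algorithm:
202 = 1 * 197 + 5
197 = 39 * 5 + 2
5 = 2 * 2 + 1
2 = 2 * 1 + 0
GCD(202, 197) = 1

Yes, coprime (GCD = 1)


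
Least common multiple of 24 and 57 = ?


GCD(24, 57) = 3
LCM = 24*57/3 = 1368/3 = 456

LCM = 456


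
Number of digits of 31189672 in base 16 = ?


31189672 in base 16 = 1DBEAA8
Number of digits = 7

7 digits (base 16)


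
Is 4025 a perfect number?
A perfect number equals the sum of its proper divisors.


Proper divisors of 4025: 1, 5, 7, 23, 25, 35, 115, 161, 175, 575, 805
Sum = 1 + 5 + 7 + 23 + 25 + 35 + 115 + 161 + 175 + 575 + 805 = 1927

No, 4025 is not perfect (1927 ≠ 4025)


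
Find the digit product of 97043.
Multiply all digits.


9 × 7 × 0 × 4 × 3 = 0


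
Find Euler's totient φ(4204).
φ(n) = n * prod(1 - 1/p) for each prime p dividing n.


4204 = 2^2 × 1051
Prime factors: 2, 1051
φ(4204) = 4204 × (1-1/2) × (1-1/1051)
= 4204 × 1/2 × 1050/1051 = 2100

φ(4204) = 2100


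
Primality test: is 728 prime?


728 / 2 = 364 (exact division)
728 is NOT prime.

No, 728 is not prime


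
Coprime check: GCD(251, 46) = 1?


Euclidean algorithm:
251 = 5 * 46 + 21
46 = 2 * 21 + 4
21 = 5 * 4 + 1
4 = 4 * 1 + 0
GCD(251, 46) = 1

Yes, coprime (GCD = 1)


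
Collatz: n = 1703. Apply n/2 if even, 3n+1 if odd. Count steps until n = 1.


1703 → 5110 → 2555 → 7666 → 3833 → 11500 → 5750 → 2875 → 8626 → 4313 → 12940 → 6470 → 3235 → 9706 → 4853 → 14560 → 7280 → 3640 → 1820 → 910 → 455 → 1366 → 683 → 2050 → 1025 → 3076 → 1538 → 769 → 2308 → 1154 → 577 → 1732 → 866 → 433 → 1300 → 650 → 325 → 976 → 488 → 244 → 122 → 61 → 184 → 92 → 46 → 23 → 70 → 35 → 106 → 53 → 160 → 80 → 40 → 20 → 10 → 5 → 16 → 8 → 4 → 2 → 1
Total steps = 60

60 steps


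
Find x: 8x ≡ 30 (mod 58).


GCD(8, 58) = 2 divides 30
Divide: 4x ≡ 15 (mod 29)
x ≡ 11 (mod 29)


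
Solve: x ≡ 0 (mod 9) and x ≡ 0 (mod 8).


M = 9*8 = 72
M1 = M/9 = 8, M2 = M/8 = 9
M1^(-1) mod 9 = 8, M2^(-1) mod 8 = 1
x = 0*8*8 + 0*9*1 = 0
0 mod 72 = 0
Check: 0 mod 9 = 0 ✓, 0 mod 8 = 0 ✓

x ≡ 0 (mod 72)


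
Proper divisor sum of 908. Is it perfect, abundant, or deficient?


Proper divisors: 1, 2, 4, 227, 454
Sum = 1 + 2 + 4 + 227 + 454 = 688
688 < 908 → deficient

s(908) = 688 (deficient)


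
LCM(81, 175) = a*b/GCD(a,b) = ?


GCD(81, 175) = 1
LCM = 81*175/1 = 14175/1 = 14175

LCM = 14175


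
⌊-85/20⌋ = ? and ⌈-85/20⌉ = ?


-85/20 = -4.2500
floor = -5
ceil = -4

floor = -5, ceil = -4


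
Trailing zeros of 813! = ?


floor(813/5) = 162
floor(813/25) = 32
floor(813/125) = 6
floor(813/625) = 1
Total = 201

201 trailing zeros


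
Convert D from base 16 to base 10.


D (base 16) = 13 (decimal)
13 (decimal) = 13 (base 10)


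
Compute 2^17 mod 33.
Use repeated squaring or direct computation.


2^1 mod 33 = 2
2^2 mod 33 = 4
2^3 mod 33 = 8
2^4 mod 33 = 16
2^5 mod 33 = 32
2^6 mod 33 = 31
2^7 mod 33 = 29
2^8 mod 33 = 25
2^9 mod 33 = 17
2^10 mod 33 = 1
2^11 mod 33 = 2
2^12 mod 33 = 4
2^13 mod 33 = 8
2^14 mod 33 = 16
2^15 mod 33 = 32
2^16 mod 33 = 31
2^17 mod 33 = 29


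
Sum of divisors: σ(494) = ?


Divisors of 494: 1, 2, 13, 19, 26, 38, 247, 494
Sum = 1 + 2 + 13 + 19 + 26 + 38 + 247 + 494 = 840

σ(494) = 840


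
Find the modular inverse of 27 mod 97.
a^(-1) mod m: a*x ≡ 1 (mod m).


Use the extended Euclidean algorithm on (97, 27); each row r = 97*s + 27*t:
r=97, s=1, t=0
r=27, s=0, t=1
q=3: r=16, s=1, t=-3   [97*(1) + 27*(-3) = 16]
q=1: r=11, s=-1, t=4   [97*(-1) + 27*(4) = 11]
q=1: r=5, s=2, t=-7   [97*(2) + 27*(-7) = 5]
q=2: r=1, s=-5, t=18   [97*(-5) + 27*(18) = 1]
q=5: r=0, s=27, t=-97   [97*(27) + 27*(-97) = 0]
GCD = 1 with t = 18, so 27*(18) ≡ 1 (mod 97)
Inverse = 18 mod 97 = 18
Check: 27 * 18 = 486 ≡ 1 (mod 97)

27^(-1) ≡ 18 (mod 97)


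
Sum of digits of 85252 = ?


8 + 5 + 2 + 5 + 2 = 22


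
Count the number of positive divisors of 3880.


3880 = 2^3 × 5^1 × 97^1
d(3880) = (3+1) × (1+1) × (1+1) = 16

16 divisors


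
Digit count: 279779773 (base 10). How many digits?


279779773 has 9 digits in base 10
floor(log10(279779773)) + 1 = floor(8.4468) + 1 = 9

9 digits (base 10)


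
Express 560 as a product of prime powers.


560 / 2 = 280
280 / 2 = 140
140 / 2 = 70
70 / 2 = 35
35 / 5 = 7
7 / 7 = 1
560 = 2^4 × 5 × 7
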